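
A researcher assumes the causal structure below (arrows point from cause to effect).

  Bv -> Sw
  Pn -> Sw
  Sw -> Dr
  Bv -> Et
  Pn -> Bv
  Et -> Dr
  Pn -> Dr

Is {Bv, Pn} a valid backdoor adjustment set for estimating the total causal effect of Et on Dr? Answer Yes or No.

Yes

Backdoor paths from Et to Dr (paths whose first edge points into Et):
  P1: Et <- Bv <- Pn -> Sw -> Dr
  P2: Et <- Bv <- Pn -> Dr
  P3: Et <- Bv -> Sw <- Pn -> Dr
  P4: Et <- Bv -> Sw -> Dr
Condition 1 (no descendant of Et in the set): holds — descendants of Et are {Dr}; none are in {Bv, Pn}.
Condition 2 (every backdoor path blocked by {Bv, Pn}):
  P1: blocked at chain node Bv ∈ conditioning set.
  P2: blocked at chain node Bv ∈ conditioning set.
  P3: blocked at fork node Bv ∈ conditioning set.
  P4: blocked at fork node Bv ∈ conditioning set.
{Bv, Pn} satisfies the backdoor criterion.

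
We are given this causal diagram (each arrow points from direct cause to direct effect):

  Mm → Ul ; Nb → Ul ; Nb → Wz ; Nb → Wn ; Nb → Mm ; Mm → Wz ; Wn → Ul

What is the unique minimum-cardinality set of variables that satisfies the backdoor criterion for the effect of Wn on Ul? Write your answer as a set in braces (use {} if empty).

Variables eligible for adjustment (non-descendants of Wn, excluding Wn and Ul): {Mm, Nb, Wz}.
Backdoor paths from Wn to Ul:
  P1: Wn <- Nb -> Mm -> Ul
  P2: Wn <- Nb -> Ul
  P3: Wn <- Nb -> Wz <- Mm -> Ul
The empty set is not sufficient: P1 (Wn <- Nb -> Mm -> Ul) has no collider blocking it and no conditioned non-collider, so it is open.
Try {Nb}:
  P1: blocked at fork node Nb ∈ conditioning set.
  P2: blocked at fork node Nb ∈ conditioning set.
  P3: blocked at fork node Nb ∈ conditioning set.
{Nb} contains no descendant of Wn and blocks every backdoor path.
No other singleton works — e.g. {Mm} leaves P2 open — so {Nb} is the unique smallest valid adjustment set.

{Nb}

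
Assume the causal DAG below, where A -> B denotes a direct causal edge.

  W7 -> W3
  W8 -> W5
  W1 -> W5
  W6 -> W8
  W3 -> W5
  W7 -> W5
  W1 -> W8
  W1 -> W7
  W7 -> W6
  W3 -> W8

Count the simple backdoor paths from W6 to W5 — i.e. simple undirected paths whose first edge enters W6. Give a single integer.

A backdoor path from W6 to W5 is any simple undirected path whose first edge points into W6 (i.e. leaves W6 via a parent).
Parents of W6: {W7}.
Enumerating:
  P1: W6 <- W7 <- W1 -> W8 <- W3 -> W5
  P2: W6 <- W7 <- W1 -> W8 -> W5
  P3: W6 <- W7 <- W1 -> W5
  P4: W6 <- W7 -> W3 -> W8 <- W1 -> W5
  P5: W6 <- W7 -> W3 -> W8 -> W5
  P6: W6 <- W7 -> W3 -> W5
  P7: W6 <- W7 -> W5
That exhausts the simple backdoor paths. Count: 7.

7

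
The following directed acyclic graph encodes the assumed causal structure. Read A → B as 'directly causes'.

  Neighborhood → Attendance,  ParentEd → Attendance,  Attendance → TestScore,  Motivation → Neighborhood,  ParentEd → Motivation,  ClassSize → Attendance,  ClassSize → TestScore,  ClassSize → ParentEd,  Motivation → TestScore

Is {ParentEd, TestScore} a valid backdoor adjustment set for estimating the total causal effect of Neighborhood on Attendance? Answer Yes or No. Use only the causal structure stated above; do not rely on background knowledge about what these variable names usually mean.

Backdoor paths from Neighborhood to Attendance (paths whose first edge points into Neighborhood):
  P1: Neighborhood <- Motivation <- ParentEd <- ClassSize -> Attendance
  P2: Neighborhood <- Motivation <- ParentEd <- ClassSize -> TestScore <- Attendance
  P3: Neighborhood <- Motivation <- ParentEd -> Attendance
  P4: Neighborhood <- Motivation -> TestScore <- ClassSize -> ParentEd -> Attendance
  P5: Neighborhood <- Motivation -> TestScore <- ClassSize -> Attendance
  P6: Neighborhood <- Motivation -> TestScore <- Attendance
Condition 1 (no descendant of Neighborhood in the set): FAILS — TestScore is a descendant of Neighborhood.
Condition 2 (every backdoor path blocked by {ParentEd, TestScore}):
  P1: blocked at chain node ParentEd ∈ conditioning set.
  P2: blocked at chain node ParentEd ∈ conditioning set.
  P3: blocked at fork node ParentEd ∈ conditioning set.
  P4: blocked at chain node ParentEd ∈ conditioning set.
  P5: open — collider(s) TestScore are conditioned on (or have a conditioned descendant) and no non-collider on the path is in the set.
  P6: open — collider(s) TestScore are conditioned on (or have a conditioned descendant) and no non-collider on the path is in the set.
{ParentEd, TestScore} does not satisfy the backdoor criterion.

No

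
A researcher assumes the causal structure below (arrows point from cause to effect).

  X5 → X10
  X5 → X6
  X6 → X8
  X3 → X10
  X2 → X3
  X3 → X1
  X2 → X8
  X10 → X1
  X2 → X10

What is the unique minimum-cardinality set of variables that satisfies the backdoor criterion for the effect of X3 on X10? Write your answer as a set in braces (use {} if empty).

Variables eligible for adjustment (non-descendants of X3, excluding X3 and X10): {X2, X5, X6, X8}.
Backdoor paths from X3 to X10:
  P1: X3 <- X2 -> X8 <- X6 <- X5 -> X10
  P2: X3 <- X2 -> X10
The empty set is not sufficient: P2 (X3 <- X2 -> X10) has no collider blocking it and no conditioned non-collider, so it is open.
Try {X2}:
  P1: blocked at fork node X2 ∈ conditioning set.
  P2: blocked at fork node X2 ∈ conditioning set.
{X2} contains no descendant of X3 and blocks every backdoor path.
No other singleton works — e.g. {X5} leaves P2 open — so {X2} is the unique smallest valid adjustment set.

{X2}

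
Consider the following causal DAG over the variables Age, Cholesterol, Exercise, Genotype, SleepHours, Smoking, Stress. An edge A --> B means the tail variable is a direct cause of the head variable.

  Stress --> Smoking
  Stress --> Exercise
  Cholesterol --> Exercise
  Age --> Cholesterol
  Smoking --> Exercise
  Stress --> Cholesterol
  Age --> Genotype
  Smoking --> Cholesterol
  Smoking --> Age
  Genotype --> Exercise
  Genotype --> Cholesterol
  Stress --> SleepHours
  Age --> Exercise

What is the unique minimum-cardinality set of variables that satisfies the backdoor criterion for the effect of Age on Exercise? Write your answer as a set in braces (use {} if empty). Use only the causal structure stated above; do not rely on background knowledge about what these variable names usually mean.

{Smoking}

Variables eligible for adjustment (non-descendants of Age, excluding Age and Exercise): {SleepHours, Smoking, Stress}.
Backdoor paths from Age to Exercise:
  P1: Age <- Smoking <- Stress -> Cholesterol <- Genotype -> Exercise
  P2: Age <- Smoking <- Stress -> Cholesterol -> Exercise
  P3: Age <- Smoking <- Stress -> Exercise
  P4: Age <- Smoking -> Cholesterol <- Stress -> Exercise
  P5: Age <- Smoking -> Cholesterol <- Genotype -> Exercise
  P6: Age <- Smoking -> Cholesterol -> Exercise
  P7: Age <- Smoking -> Exercise
The empty set is not sufficient: P2 (Age <- Smoking <- Stress -> Cholesterol -> Exercise) has no collider blocking it and no conditioned non-collider, so it is open.
Try {Smoking}:
  P1: blocked at chain node Smoking ∈ conditioning set.
  P2: blocked at chain node Smoking ∈ conditioning set.
  P3: blocked at chain node Smoking ∈ conditioning set.
  P4: blocked at fork node Smoking ∈ conditioning set.
  P5: blocked at fork node Smoking ∈ conditioning set.
  P6: blocked at fork node Smoking ∈ conditioning set.
  P7: blocked at fork node Smoking ∈ conditioning set.
{Smoking} contains no descendant of Age and blocks every backdoor path.
No other singleton works — e.g. {Stress} leaves P6 open — so {Smoking} is the unique smallest valid adjustment set.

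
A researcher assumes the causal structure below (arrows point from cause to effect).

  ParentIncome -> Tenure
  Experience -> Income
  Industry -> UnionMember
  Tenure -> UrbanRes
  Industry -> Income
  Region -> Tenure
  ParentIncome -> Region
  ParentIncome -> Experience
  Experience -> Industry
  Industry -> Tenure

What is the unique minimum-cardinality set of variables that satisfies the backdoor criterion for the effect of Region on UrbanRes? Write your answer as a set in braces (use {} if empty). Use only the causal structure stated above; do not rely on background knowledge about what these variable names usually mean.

{ParentIncome}

Variables eligible for adjustment (non-descendants of Region, excluding Region and UrbanRes): {Experience, Income, Industry, ParentIncome, UnionMember}.
Backdoor paths from Region to UrbanRes:
  P1: Region <- ParentIncome -> Experience -> Industry -> Tenure -> UrbanRes
  P2: Region <- ParentIncome -> Experience -> Income <- Industry -> Tenure -> UrbanRes
  P3: Region <- ParentIncome -> Tenure -> UrbanRes
The empty set is not sufficient: P1 (Region <- ParentIncome -> Experience -> Industry -> Tenure -> UrbanRes) has no collider blocking it and no conditioned non-collider, so it is open.
Try {ParentIncome}:
  P1: blocked at fork node ParentIncome ∈ conditioning set.
  P2: blocked at fork node ParentIncome ∈ conditioning set.
  P3: blocked at fork node ParentIncome ∈ conditioning set.
{ParentIncome} contains no descendant of Region and blocks every backdoor path.
No other singleton works — e.g. {Experience} leaves P3 open — so {ParentIncome} is the unique smallest valid adjustment set.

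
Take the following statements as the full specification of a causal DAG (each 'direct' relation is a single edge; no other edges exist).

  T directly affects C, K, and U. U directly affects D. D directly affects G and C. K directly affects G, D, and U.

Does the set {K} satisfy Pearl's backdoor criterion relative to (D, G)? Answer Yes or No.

Backdoor paths from D to G (paths whose first edge points into D):
  P1: D <- K -> G
  P2: D <- U <- T -> K -> G
  P3: D <- U <- K -> G
Condition 1 (no descendant of D in the set): holds — descendants of D are {C, G}; none are in {K}.
Condition 2 (every backdoor path blocked by {K}):
  P1: blocked at fork node K ∈ conditioning set.
  P2: blocked at chain node K ∈ conditioning set.
  P3: blocked at fork node K ∈ conditioning set.
{K} satisfies the backdoor criterion.

Yes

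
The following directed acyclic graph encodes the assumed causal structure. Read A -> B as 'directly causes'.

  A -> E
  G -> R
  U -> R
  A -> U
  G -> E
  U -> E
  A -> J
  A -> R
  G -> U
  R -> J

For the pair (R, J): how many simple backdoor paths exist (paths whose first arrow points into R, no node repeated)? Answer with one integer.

A backdoor path from R to J is any simple undirected path whose first edge points into R (i.e. leaves R via a parent).
Parents of R: {A, G, U}.
Enumerating:
  P1: R <- A -> J
  P2: R <- G -> U <- A -> J
  P3: R <- G -> U -> E <- A -> J
  P4: R <- G -> E <- A -> J
  P5: R <- G -> E <- U <- A -> J
  P6: R <- U <- A -> J
  P7: R <- U <- G -> E <- A -> J
  P8: R <- U -> E <- A -> J
That exhausts the simple backdoor paths. Count: 8.

8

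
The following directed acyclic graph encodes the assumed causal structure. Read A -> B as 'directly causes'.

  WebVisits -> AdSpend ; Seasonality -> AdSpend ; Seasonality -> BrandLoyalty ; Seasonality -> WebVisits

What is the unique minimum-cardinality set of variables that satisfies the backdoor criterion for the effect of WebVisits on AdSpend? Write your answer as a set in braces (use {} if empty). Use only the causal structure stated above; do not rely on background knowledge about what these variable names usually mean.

Variables eligible for adjustment (non-descendants of WebVisits, excluding WebVisits and AdSpend): {BrandLoyalty, Seasonality}.
Backdoor paths from WebVisits to AdSpend:
  P1: WebVisits <- Seasonality -> AdSpend
The empty set is not sufficient: P1 (WebVisits <- Seasonality -> AdSpend) has no collider blocking it and no conditioned non-collider, so it is open.
Try {Seasonality}:
  P1: blocked at fork node Seasonality ∈ conditioning set.
{Seasonality} contains no descendant of WebVisits and blocks every backdoor path.
No other singleton works — e.g. {BrandLoyalty} leaves P1 open — so {Seasonality} is the unique smallest valid adjustment set.

{Seasonality}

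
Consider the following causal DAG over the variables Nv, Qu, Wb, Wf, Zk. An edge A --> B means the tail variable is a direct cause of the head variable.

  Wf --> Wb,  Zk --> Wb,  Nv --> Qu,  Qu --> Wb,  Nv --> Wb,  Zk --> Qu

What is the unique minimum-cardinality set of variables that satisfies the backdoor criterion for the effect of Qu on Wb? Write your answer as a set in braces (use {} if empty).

{Nv, Zk}

Variables eligible for adjustment (non-descendants of Qu, excluding Qu and Wb): {Nv, Wf, Zk}.
Backdoor paths from Qu to Wb:
  P1: Qu <- Nv -> Wb
  P2: Qu <- Zk -> Wb
The empty set is not sufficient: P1 (Qu <- Nv -> Wb) has no collider blocking it and no conditioned non-collider, so it is open.
Try {Nv, Zk}:
  P1: blocked at fork node Nv ∈ conditioning set.
  P2: blocked at fork node Zk ∈ conditioning set.
{Nv, Zk} contains no descendant of Qu and blocks every backdoor path.
Every element of {Nv, Zk} is needed (dropping Nv leaves P1 open; dropping Zk leaves P2 open), so no proper subset is valid.
Among all size-2 subsets of the eligible variables, only {Nv, Zk} blocks every backdoor path, so it is the unique smallest valid adjustment set.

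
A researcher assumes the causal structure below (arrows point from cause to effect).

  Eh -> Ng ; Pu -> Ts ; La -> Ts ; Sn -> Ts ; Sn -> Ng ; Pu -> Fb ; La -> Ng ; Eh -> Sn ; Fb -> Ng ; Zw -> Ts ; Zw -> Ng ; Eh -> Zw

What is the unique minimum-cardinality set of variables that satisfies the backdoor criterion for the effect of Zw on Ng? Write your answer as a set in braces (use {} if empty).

Variables eligible for adjustment (non-descendants of Zw, excluding Zw and Ng): {Eh, Fb, La, Pu, Sn}.
Backdoor paths from Zw to Ng:
  P1: Zw <- Eh -> Sn -> Ng
  P2: Zw <- Eh -> Sn -> Ts <- La -> Ng
  P3: Zw <- Eh -> Sn -> Ts <- Pu -> Fb -> Ng
  P4: Zw <- Eh -> Ng
The empty set is not sufficient: P1 (Zw <- Eh -> Sn -> Ng) has no collider blocking it and no conditioned non-collider, so it is open.
Try {Eh}:
  P1: blocked at fork node Eh ∈ conditioning set.
  P2: blocked at fork node Eh ∈ conditioning set.
  P3: blocked at fork node Eh ∈ conditioning set.
  P4: blocked at fork node Eh ∈ conditioning set.
{Eh} contains no descendant of Zw and blocks every backdoor path.
No other singleton works — e.g. {La} leaves P1 open — so {Eh} is the unique smallest valid adjustment set.

{Eh}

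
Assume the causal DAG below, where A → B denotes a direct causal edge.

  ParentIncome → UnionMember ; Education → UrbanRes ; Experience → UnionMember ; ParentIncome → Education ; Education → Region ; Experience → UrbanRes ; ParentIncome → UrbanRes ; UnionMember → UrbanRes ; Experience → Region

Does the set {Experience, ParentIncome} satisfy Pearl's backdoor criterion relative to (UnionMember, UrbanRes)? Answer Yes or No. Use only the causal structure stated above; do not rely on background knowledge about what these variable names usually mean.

Backdoor paths from UnionMember to UrbanRes (paths whose first edge points into UnionMember):
  P1: UnionMember <- Experience -> UrbanRes
  P2: UnionMember <- Experience -> Region <- Education <- ParentIncome -> UrbanRes
  P3: UnionMember <- Experience -> Region <- Education -> UrbanRes
  P4: UnionMember <- ParentIncome -> Education -> UrbanRes
  P5: UnionMember <- ParentIncome -> Education -> Region <- Experience -> UrbanRes
  P6: UnionMember <- ParentIncome -> UrbanRes
Condition 1 (no descendant of UnionMember in the set): holds — descendants of UnionMember are {UrbanRes}; none are in {Experience, ParentIncome}.
Condition 2 (every backdoor path blocked by {Experience, ParentIncome}):
  P1: blocked at fork node Experience ∈ conditioning set.
  P2: blocked at fork node Experience ∈ conditioning set.
  P3: blocked at fork node Experience ∈ conditioning set.
  P4: blocked at fork node ParentIncome ∈ conditioning set.
  P5: blocked at fork node ParentIncome ∈ conditioning set.
  P6: blocked at fork node ParentIncome ∈ conditioning set.
{Experience, ParentIncome} satisfies the backdoor criterion.

Yes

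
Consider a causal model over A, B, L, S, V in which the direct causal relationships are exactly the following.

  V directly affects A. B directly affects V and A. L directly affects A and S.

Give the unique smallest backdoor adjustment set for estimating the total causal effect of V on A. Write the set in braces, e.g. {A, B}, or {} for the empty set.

Variables eligible for adjustment (non-descendants of V, excluding V and A): {B, L, S}.
Backdoor paths from V to A:
  P1: V <- B -> A
The empty set is not sufficient: P1 (V <- B -> A) has no collider blocking it and no conditioned non-collider, so it is open.
Try {B}:
  P1: blocked at fork node B ∈ conditioning set.
{B} contains no descendant of V and blocks every backdoor path.
No other singleton works — e.g. {L} leaves P1 open — so {B} is the unique smallest valid adjustment set.

{B}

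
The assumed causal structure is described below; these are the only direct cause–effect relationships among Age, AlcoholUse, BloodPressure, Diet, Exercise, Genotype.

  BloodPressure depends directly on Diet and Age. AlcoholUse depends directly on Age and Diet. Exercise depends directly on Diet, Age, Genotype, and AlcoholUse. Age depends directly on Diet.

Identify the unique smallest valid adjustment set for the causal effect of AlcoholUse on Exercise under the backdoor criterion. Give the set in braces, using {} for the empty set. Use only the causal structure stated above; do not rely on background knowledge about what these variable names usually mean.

{Age, Diet}

Variables eligible for adjustment (non-descendants of AlcoholUse, excluding AlcoholUse and Exercise): {Age, BloodPressure, Diet, Genotype}.
Backdoor paths from AlcoholUse to Exercise:
  P1: AlcoholUse <- Diet -> Age -> Exercise
  P2: AlcoholUse <- Diet -> BloodPressure <- Age -> Exercise
  P3: AlcoholUse <- Diet -> Exercise
  P4: AlcoholUse <- Age <- Diet -> Exercise
  P5: AlcoholUse <- Age -> BloodPressure <- Diet -> Exercise
  P6: AlcoholUse <- Age -> Exercise
The empty set is not sufficient: P1 (AlcoholUse <- Diet -> Age -> Exercise) has no collider blocking it and no conditioned non-collider, so it is open.
Try {Age, Diet}:
  P1: blocked at fork node Diet ∈ conditioning set.
  P2: blocked at fork node Diet ∈ conditioning set.
  P3: blocked at fork node Diet ∈ conditioning set.
  P4: blocked at chain node Age ∈ conditioning set.
  P5: blocked at fork node Age ∈ conditioning set.
  P6: blocked at fork node Age ∈ conditioning set.
{Age, Diet} contains no descendant of AlcoholUse and blocks every backdoor path.
Every element of {Age, Diet} is needed (dropping Age leaves P6 open; dropping Diet leaves P3 open), so no proper subset is valid.
Among all size-2 subsets of the eligible variables, only {Age, Diet} blocks every backdoor path, so it is the unique smallest valid adjustment set.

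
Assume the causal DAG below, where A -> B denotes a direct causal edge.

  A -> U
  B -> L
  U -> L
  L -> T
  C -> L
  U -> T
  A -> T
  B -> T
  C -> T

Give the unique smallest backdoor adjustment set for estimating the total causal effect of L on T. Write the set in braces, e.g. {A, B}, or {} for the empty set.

Variables eligible for adjustment (non-descendants of L, excluding L and T): {A, B, C, U}.
Backdoor paths from L to T:
  P1: L <- U <- A -> T
  P2: L <- U -> T
  P3: L <- C -> T
  P4: L <- B -> T
The empty set is not sufficient: P1 (L <- U <- A -> T) has no collider blocking it and no conditioned non-collider, so it is open.
Try {B, C, U}:
  P1: blocked at chain node U ∈ conditioning set.
  P2: blocked at fork node U ∈ conditioning set.
  P3: blocked at fork node C ∈ conditioning set.
  P4: blocked at fork node B ∈ conditioning set.
{B, C, U} contains no descendant of L and blocks every backdoor path.
Every element of {B, C, U} is needed (dropping B leaves P4 open; dropping C leaves P3 open; dropping U leaves P1 open), so no proper subset is valid.
Among all size-3 subsets of the eligible variables, only {B, C, U} blocks every backdoor path, so it is the unique smallest valid adjustment set.

{B, C, U}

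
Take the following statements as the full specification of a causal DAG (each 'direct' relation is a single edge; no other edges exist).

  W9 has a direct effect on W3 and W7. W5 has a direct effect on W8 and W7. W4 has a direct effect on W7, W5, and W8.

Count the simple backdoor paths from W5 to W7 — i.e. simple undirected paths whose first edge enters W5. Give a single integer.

A backdoor path from W5 to W7 is any simple undirected path whose first edge points into W5 (i.e. leaves W5 via a parent).
Parents of W5: {W4}.
Enumerating:
  P1: W5 <- W4 -> W7
That exhausts the simple backdoor paths. Count: 1.

1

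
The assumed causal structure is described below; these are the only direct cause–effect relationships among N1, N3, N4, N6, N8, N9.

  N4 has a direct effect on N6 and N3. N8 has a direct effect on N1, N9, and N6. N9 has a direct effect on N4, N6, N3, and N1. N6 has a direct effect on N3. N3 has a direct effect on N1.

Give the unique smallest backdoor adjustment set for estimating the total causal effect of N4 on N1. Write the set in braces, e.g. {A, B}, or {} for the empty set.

Variables eligible for adjustment (non-descendants of N4, excluding N4 and N1): {N8, N9}.
Backdoor paths from N4 to N1:
  P1: N4 <- N9 <- N8 -> N6 -> N3 -> N1
  P2: N4 <- N9 <- N8 -> N1
  P3: N4 <- N9 -> N6 <- N8 -> N1
  P4: N4 <- N9 -> N6 -> N3 -> N1
  P5: N4 <- N9 -> N3 <- N6 <- N8 -> N1
  P6: N4 <- N9 -> N3 -> N1
  P7: N4 <- N9 -> N1
The empty set is not sufficient: P1 (N4 <- N9 <- N8 -> N6 -> N3 -> N1) has no collider blocking it and no conditioned non-collider, so it is open.
Try {N9}:
  P1: blocked at chain node N9 ∈ conditioning set.
  P2: blocked at chain node N9 ∈ conditioning set.
  P3: blocked at fork node N9 ∈ conditioning set.
  P4: blocked at fork node N9 ∈ conditioning set.
  P5: blocked at fork node N9 ∈ conditioning set.
  P6: blocked at fork node N9 ∈ conditioning set.
  P7: blocked at fork node N9 ∈ conditioning set.
{N9} contains no descendant of N4 and blocks every backdoor path.
No other singleton works — e.g. {N8} leaves P4 open — so {N9} is the unique smallest valid adjustment set.

{N9}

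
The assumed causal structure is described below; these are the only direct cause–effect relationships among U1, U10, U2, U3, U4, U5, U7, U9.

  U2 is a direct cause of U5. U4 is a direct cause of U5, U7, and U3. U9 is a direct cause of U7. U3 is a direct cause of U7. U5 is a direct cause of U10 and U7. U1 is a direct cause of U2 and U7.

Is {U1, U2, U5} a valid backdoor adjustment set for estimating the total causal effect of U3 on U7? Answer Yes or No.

Backdoor paths from U3 to U7 (paths whose first edge points into U3):
  P1: U3 <- U4 -> U5 <- U2 <- U1 -> U7
  P2: U3 <- U4 -> U5 -> U7
  P3: U3 <- U4 -> U7
Condition 1 (no descendant of U3 in the set): holds — descendants of U3 are {U7}; none are in {U1, U2, U5}.
Condition 2 (every backdoor path blocked by {U1, U2, U5}):
  P1: blocked at chain node U2 ∈ conditioning set.
  P2: blocked at chain node U5 ∈ conditioning set.
  P3: open — no interior node is in the conditioning set.
{U1, U2, U5} does not satisfy the backdoor criterion.

No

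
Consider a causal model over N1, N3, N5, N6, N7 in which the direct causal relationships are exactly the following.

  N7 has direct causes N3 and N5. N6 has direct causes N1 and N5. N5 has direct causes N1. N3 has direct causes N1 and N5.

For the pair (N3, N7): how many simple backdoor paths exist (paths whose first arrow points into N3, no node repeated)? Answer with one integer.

3

A backdoor path from N3 to N7 is any simple undirected path whose first edge points into N3 (i.e. leaves N3 via a parent).
Parents of N3: {N1, N5}.
Enumerating:
  P1: N3 <- N1 -> N5 -> N7
  P2: N3 <- N1 -> N6 <- N5 -> N7
  P3: N3 <- N5 -> N7
That exhausts the simple backdoor paths. Count: 3.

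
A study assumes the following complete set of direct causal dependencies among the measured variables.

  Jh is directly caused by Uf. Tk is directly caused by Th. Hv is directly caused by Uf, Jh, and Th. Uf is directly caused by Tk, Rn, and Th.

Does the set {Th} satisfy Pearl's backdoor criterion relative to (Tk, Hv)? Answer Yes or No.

Backdoor paths from Tk to Hv (paths whose first edge points into Tk):
  P1: Tk <- Th -> Uf -> Jh -> Hv
  P2: Tk <- Th -> Uf -> Hv
  P3: Tk <- Th -> Hv
Condition 1 (no descendant of Tk in the set): holds — descendants of Tk are {Hv, Jh, Uf}; none are in {Th}.
Condition 2 (every backdoor path blocked by {Th}):
  P1: blocked at fork node Th ∈ conditioning set.
  P2: blocked at fork node Th ∈ conditioning set.
  P3: blocked at fork node Th ∈ conditioning set.
{Th} satisfies the backdoor criterion.

Yes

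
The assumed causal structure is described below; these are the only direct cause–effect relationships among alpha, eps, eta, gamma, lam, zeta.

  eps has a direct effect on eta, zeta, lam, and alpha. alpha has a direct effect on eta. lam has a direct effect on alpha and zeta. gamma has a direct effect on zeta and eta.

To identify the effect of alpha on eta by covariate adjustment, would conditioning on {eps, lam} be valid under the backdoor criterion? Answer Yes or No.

Backdoor paths from alpha to eta (paths whose first edge points into alpha):
  P1: alpha <- eps -> lam -> zeta <- gamma -> eta
  P2: alpha <- eps -> eta
  P3: alpha <- eps -> zeta <- gamma -> eta
  P4: alpha <- lam <- eps -> eta
  P5: alpha <- lam <- eps -> zeta <- gamma -> eta
  P6: alpha <- lam -> zeta <- eps -> eta
  P7: alpha <- lam -> zeta <- gamma -> eta
Condition 1 (no descendant of alpha in the set): holds — descendants of alpha are {eta}; none are in {eps, lam}.
Condition 2 (every backdoor path blocked by {eps, lam}):
  P1: blocked at fork node eps ∈ conditioning set.
  P2: blocked at fork node eps ∈ conditioning set.
  P3: blocked at fork node eps ∈ conditioning set.
  P4: blocked at chain node lam ∈ conditioning set.
  P5: blocked at chain node lam ∈ conditioning set.
  P6: blocked at fork node lam ∈ conditioning set.
  P7: blocked at fork node lam ∈ conditioning set.
{eps, lam} satisfies the backdoor criterion.

Yes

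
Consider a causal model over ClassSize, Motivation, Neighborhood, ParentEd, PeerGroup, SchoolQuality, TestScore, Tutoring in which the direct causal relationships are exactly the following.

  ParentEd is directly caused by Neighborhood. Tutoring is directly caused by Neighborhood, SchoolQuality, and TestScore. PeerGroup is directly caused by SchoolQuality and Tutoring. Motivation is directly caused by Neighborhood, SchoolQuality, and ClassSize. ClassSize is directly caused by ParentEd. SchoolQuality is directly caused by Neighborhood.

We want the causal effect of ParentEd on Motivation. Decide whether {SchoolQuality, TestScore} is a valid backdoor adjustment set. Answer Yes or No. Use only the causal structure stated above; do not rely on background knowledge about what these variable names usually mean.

Backdoor paths from ParentEd to Motivation (paths whose first edge points into ParentEd):
  P1: ParentEd <- Neighborhood -> SchoolQuality -> Motivation
  P2: ParentEd <- Neighborhood -> Tutoring <- SchoolQuality -> Motivation
  P3: ParentEd <- Neighborhood -> Tutoring -> PeerGroup <- SchoolQuality -> Motivation
  P4: ParentEd <- Neighborhood -> Motivation
Condition 1 (no descendant of ParentEd in the set): holds — descendants of ParentEd are {ClassSize, Motivation}; none are in {SchoolQuality, TestScore}.
Condition 2 (every backdoor path blocked by {SchoolQuality, TestScore}):
  P1: blocked at chain node SchoolQuality ∈ conditioning set.
  P2: blocked at collider Tutoring (neither it nor any descendant is in the conditioning set).
  P3: blocked at collider PeerGroup (neither it nor any descendant is in the conditioning set).
  P4: open — no interior node is in the conditioning set.
{SchoolQuality, TestScore} does not satisfy the backdoor criterion.

No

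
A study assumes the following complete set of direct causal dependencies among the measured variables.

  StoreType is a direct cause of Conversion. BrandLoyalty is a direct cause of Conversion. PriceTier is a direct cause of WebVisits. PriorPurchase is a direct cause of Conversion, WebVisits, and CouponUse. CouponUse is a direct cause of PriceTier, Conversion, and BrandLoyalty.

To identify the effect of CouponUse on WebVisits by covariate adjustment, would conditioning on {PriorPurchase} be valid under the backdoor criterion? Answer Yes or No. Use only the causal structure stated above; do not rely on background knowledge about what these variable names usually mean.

Backdoor paths from CouponUse to WebVisits (paths whose first edge points into CouponUse):
  P1: CouponUse <- PriorPurchase -> WebVisits
Condition 1 (no descendant of CouponUse in the set): holds — descendants of CouponUse are {BrandLoyalty, Conversion, PriceTier, WebVisits}; none are in {PriorPurchase}.
Condition 2 (every backdoor path blocked by {PriorPurchase}):
  P1: blocked at fork node PriorPurchase ∈ conditioning set.
{PriorPurchase} satisfies the backdoor criterion.

Yes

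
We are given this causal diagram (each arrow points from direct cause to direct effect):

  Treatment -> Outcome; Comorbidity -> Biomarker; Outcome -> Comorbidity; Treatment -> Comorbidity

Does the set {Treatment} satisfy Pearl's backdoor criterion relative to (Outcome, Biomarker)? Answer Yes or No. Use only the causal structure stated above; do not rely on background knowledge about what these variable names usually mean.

Backdoor paths from Outcome to Biomarker (paths whose first edge points into Outcome):
  P1: Outcome <- Treatment -> Comorbidity -> Biomarker
Condition 1 (no descendant of Outcome in the set): holds — descendants of Outcome are {Biomarker, Comorbidity}; none are in {Treatment}.
Condition 2 (every backdoor path blocked by {Treatment}):
  P1: blocked at fork node Treatment ∈ conditioning set.
{Treatment} satisfies the backdoor criterion.

Yes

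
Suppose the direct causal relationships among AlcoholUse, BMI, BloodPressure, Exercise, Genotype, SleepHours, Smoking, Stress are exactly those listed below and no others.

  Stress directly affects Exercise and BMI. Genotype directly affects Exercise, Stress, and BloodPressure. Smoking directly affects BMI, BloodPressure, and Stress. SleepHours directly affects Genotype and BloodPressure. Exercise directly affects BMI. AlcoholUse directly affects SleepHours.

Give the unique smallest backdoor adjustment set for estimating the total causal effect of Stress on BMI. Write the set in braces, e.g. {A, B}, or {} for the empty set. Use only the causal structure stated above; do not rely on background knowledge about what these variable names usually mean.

Variables eligible for adjustment (non-descendants of Stress, excluding Stress and BMI): {AlcoholUse, BloodPressure, Genotype, SleepHours, Smoking}.
Backdoor paths from Stress to BMI:
  P1: Stress <- Smoking -> BloodPressure <- SleepHours -> Genotype -> Exercise -> BMI
  P2: Stress <- Smoking -> BloodPressure <- Genotype -> Exercise -> BMI
  P3: Stress <- Smoking -> BMI
  P4: Stress <- Genotype <- SleepHours -> BloodPressure <- Smoking -> BMI
  P5: Stress <- Genotype -> Exercise -> BMI
  P6: Stress <- Genotype -> BloodPressure <- Smoking -> BMI
The empty set is not sufficient: P3 (Stress <- Smoking -> BMI) has no collider blocking it and no conditioned non-collider, so it is open.
Try {Genotype, Smoking}:
  P1: blocked at fork node Smoking ∈ conditioning set.
  P2: blocked at fork node Smoking ∈ conditioning set.
  P3: blocked at fork node Smoking ∈ conditioning set.
  P4: blocked at chain node Genotype ∈ conditioning set.
  P5: blocked at fork node Genotype ∈ conditioning set.
  P6: blocked at fork node Genotype ∈ conditioning set.
{Genotype, Smoking} contains no descendant of Stress and blocks every backdoor path.
Every element of {Genotype, Smoking} is needed (dropping Genotype leaves P5 open; dropping Smoking leaves P3 open), so no proper subset is valid.
Among all size-2 subsets of the eligible variables, only {Genotype, Smoking} blocks every backdoor path, so it is the unique smallest valid adjustment set.

{Genotype, Smoking}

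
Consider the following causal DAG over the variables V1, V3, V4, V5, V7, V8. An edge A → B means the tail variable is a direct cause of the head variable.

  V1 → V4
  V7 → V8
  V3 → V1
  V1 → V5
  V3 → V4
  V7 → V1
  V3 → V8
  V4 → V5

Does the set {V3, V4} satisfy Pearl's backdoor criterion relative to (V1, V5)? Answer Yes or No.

No

Backdoor paths from V1 to V5 (paths whose first edge points into V1):
  P1: V1 <- V3 -> V4 -> V5
  P2: V1 <- V7 -> V8 <- V3 -> V4 -> V5
Condition 1 (no descendant of V1 in the set): FAILS — V4 is a descendant of V1.
Condition 2 (every backdoor path blocked by {V3, V4}):
  P1: blocked at fork node V3 ∈ conditioning set.
  P2: blocked at collider V8 (neither it nor any descendant is in the conditioning set).
{V3, V4} does not satisfy the backdoor criterion.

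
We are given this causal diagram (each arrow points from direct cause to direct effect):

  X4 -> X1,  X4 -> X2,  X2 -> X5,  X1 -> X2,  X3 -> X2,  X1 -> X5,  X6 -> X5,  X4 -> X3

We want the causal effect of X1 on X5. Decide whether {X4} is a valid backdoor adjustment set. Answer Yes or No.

Yes

Backdoor paths from X1 to X5 (paths whose first edge points into X1):
  P1: X1 <- X4 -> X3 -> X2 -> X5
  P2: X1 <- X4 -> X2 -> X5
Condition 1 (no descendant of X1 in the set): holds — descendants of X1 are {X2, X5}; none are in {X4}.
Condition 2 (every backdoor path blocked by {X4}):
  P1: blocked at fork node X4 ∈ conditioning set.
  P2: blocked at fork node X4 ∈ conditioning set.
{X4} satisfies the backdoor criterion.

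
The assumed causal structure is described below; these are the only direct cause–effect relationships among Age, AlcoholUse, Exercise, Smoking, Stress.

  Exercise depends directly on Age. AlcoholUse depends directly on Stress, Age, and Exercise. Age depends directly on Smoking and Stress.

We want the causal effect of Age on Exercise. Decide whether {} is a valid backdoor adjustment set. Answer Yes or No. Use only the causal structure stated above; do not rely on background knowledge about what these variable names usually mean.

Backdoor paths from Age to Exercise (paths whose first edge points into Age):
  P1: Age <- Stress -> AlcoholUse <- Exercise
Condition 1 (no descendant of Age in the set): holds — descendants of Age are {AlcoholUse, Exercise}; none are in {}.
Condition 2 (every backdoor path blocked by {}):
  P1: blocked at collider AlcoholUse (neither it nor any descendant is in the conditioning set).
{} satisfies the backdoor criterion.

Yes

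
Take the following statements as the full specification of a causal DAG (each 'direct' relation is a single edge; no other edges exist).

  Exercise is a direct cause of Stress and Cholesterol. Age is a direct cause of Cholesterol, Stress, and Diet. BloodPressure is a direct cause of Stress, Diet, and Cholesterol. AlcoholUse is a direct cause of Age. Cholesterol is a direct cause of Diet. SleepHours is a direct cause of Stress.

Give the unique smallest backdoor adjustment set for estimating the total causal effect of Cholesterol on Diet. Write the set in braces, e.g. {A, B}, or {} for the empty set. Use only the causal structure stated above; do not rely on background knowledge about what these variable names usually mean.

Variables eligible for adjustment (non-descendants of Cholesterol, excluding Cholesterol and Diet): {Age, AlcoholUse, BloodPressure, Exercise, SleepHours, Stress}.
Backdoor paths from Cholesterol to Diet:
  P1: Cholesterol <- BloodPressure -> Stress <- Age -> Diet
  P2: Cholesterol <- BloodPressure -> Diet
  P3: Cholesterol <- Age -> Stress <- BloodPressure -> Diet
  P4: Cholesterol <- Age -> Diet
  P5: Cholesterol <- Exercise -> Stress <- BloodPressure -> Diet
  P6: Cholesterol <- Exercise -> Stress <- Age -> Diet
The empty set is not sufficient: P2 (Cholesterol <- BloodPressure -> Diet) has no collider blocking it and no conditioned non-collider, so it is open.
Try {Age, BloodPressure}:
  P1: blocked at fork node BloodPressure ∈ conditioning set.
  P2: blocked at fork node BloodPressure ∈ conditioning set.
  P3: blocked at fork node Age ∈ conditioning set.
  P4: blocked at fork node Age ∈ conditioning set.
  P5: blocked at collider Stress (neither it nor any descendant is in the conditioning set).
  P6: blocked at collider Stress (neither it nor any descendant is in the conditioning set).
{Age, BloodPressure} contains no descendant of Cholesterol and blocks every backdoor path.
Every element of {Age, BloodPressure} is needed (dropping Age leaves P4 open; dropping BloodPressure leaves P2 open), so no proper subset is valid.
Among all size-2 subsets of the eligible variables, only {Age, BloodPressure} blocks every backdoor path, so it is the unique smallest valid adjustment set.

{Age, BloodPressure}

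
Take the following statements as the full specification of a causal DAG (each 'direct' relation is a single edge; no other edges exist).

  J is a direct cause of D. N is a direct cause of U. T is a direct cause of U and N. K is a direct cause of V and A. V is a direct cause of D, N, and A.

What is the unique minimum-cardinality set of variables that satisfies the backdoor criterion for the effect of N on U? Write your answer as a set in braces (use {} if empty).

Variables eligible for adjustment (non-descendants of N, excluding N and U): {A, D, J, K, T, V}.
Backdoor paths from N to U:
  P1: N <- T -> U
The empty set is not sufficient: P1 (N <- T -> U) has no collider blocking it and no conditioned non-collider, so it is open.
Try {T}:
  P1: blocked at fork node T ∈ conditioning set.
{T} contains no descendant of N and blocks every backdoor path.
No other singleton works — e.g. {J} leaves P1 open — so {T} is the unique smallest valid adjustment set.

{T}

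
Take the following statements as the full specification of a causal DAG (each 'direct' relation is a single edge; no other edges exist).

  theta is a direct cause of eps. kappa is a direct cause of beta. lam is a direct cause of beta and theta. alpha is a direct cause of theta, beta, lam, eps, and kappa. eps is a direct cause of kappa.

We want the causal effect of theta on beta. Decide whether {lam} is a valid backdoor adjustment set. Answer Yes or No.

Backdoor paths from theta to beta (paths whose first edge points into theta):
  P1: theta <- alpha -> lam -> beta
  P2: theta <- alpha -> eps -> kappa -> beta
  P3: theta <- alpha -> kappa -> beta
  P4: theta <- alpha -> beta
  P5: theta <- lam <- alpha -> eps -> kappa -> beta
  P6: theta <- lam <- alpha -> kappa -> beta
  P7: theta <- lam <- alpha -> beta
  P8: theta <- lam -> beta
Condition 1 (no descendant of theta in the set): holds — descendants of theta are {beta, eps, kappa}; none are in {lam}.
Condition 2 (every backdoor path blocked by {lam}):
  P1: blocked at chain node lam ∈ conditioning set.
  P2: open — no interior node is in the conditioning set.
  P3: open — no interior node is in the conditioning set.
  P4: open — no interior node is in the conditioning set.
  P5: blocked at chain node lam ∈ conditioning set.
  P6: blocked at chain node lam ∈ conditioning set.
  P7: blocked at chain node lam ∈ conditioning set.
  P8: blocked at fork node lam ∈ conditioning set.
{lam} does not satisfy the backdoor criterion.

No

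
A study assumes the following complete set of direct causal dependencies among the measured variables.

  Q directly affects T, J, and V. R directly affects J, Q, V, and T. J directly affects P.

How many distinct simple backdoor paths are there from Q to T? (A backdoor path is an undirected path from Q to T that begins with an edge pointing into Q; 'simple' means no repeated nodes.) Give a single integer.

1

A backdoor path from Q to T is any simple undirected path whose first edge points into Q (i.e. leaves Q via a parent).
Parents of Q: {R}.
Enumerating:
  P1: Q <- R -> T
That exhausts the simple backdoor paths. Count: 1.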